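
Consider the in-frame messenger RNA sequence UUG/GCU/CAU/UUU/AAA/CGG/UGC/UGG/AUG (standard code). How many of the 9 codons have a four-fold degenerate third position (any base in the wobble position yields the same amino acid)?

Codon 1 UUG (Leu): third position 2-fold.
Codon 2 GCU (Ala): third position 4-fold.
Codon 3 CAU (His): third position 2-fold.
Codon 4 UUU (Phe): third position 2-fold.
Codon 5 AAA (Lys): third position 2-fold.
Codon 6 CGG (Arg): third position 4-fold.
Codon 7 UGC (Cys): third position 2-fold.
Codon 8 UGG (Trp): third position 1-fold.
Codon 9 AUG (Met): third position 1-fold.
Four-fold degenerate third positions: 2.

2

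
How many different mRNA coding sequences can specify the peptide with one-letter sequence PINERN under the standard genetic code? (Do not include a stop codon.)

Pro: 4 codons.
Ile: 3 codons.
Asn: 2 codons.
Glu: 2 codons.
Arg: 6 codons.
Asn: 2 codons.
4 × 3 × 2 × 2 × 6 × 2 = 576.

576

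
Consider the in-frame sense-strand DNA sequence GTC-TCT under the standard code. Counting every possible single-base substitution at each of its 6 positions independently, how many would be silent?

Codon 1 (GTC, Val): 3 synonymous substitutions.
Codon 2 (TCT, Ser): 3 synonymous substitutions.
Total: 3 + 3 = 6.

6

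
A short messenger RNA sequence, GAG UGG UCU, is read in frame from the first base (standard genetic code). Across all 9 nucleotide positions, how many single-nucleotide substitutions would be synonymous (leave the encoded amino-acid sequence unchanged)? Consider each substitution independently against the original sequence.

Codon 1 (GAG, Glu): 1 synonymous substitution.
Codon 2 (UGG, Trp): 0 synonymous substitutions.
Codon 3 (UCU, Ser): 3 synonymous substitutions.
Total: 1 + 0 + 3 = 4.

4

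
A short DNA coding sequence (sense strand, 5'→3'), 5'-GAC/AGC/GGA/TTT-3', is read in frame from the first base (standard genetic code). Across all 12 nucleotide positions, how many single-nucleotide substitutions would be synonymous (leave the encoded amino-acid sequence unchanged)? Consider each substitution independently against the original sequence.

Codon 1 (GAC, Asp): 1 synonymous substitution.
Codon 2 (AGC, Ser): 1 synonymous substitution.
Codon 3 (GGA, Gly): 3 synonymous substitutions.
Codon 4 (TTT, Phe): 1 synonymous substitution.
Total: 1 + 1 + 3 + 1 = 6.

6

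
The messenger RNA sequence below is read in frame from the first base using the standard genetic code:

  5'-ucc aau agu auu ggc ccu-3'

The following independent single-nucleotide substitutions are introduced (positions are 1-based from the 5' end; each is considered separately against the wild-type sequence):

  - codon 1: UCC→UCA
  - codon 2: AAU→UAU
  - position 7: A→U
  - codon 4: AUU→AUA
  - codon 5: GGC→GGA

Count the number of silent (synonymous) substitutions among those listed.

Codon 1: UCC (Ser) → UCA (Ser) — synonymous.
Codon 2: AAU (Asn) → UAU (Tyr) — missense.
Codon 3: AGU (Ser) → UGU (Cys) — missense.
Codon 4: AUU (Ile) → AUA (Ile) — synonymous.
Codon 5: GGC (Gly) → GGA (Gly) — synonymous.
Synonymous: 3 of 5.

3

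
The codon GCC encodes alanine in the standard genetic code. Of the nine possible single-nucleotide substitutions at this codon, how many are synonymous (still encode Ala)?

Position 1: none → 0 synonymous.
Position 2: none → 0 synonymous.
Position 3: GCU, GCA, GCG → 3 synonymous.
Total: 0 + 0 + 3 = 3.

3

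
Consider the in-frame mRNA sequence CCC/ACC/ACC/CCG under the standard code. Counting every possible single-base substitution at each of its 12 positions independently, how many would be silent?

12

Codon 1 (CCC, Pro): 3 synonymous substitutions.
Codon 2 (ACC, Thr): 3 synonymous substitutions.
Codon 3 (ACC, Thr): 3 synonymous substitutions.
Codon 4 (CCG, Pro): 3 synonymous substitutions.
Total: 3 + 3 + 3 + 3 = 12.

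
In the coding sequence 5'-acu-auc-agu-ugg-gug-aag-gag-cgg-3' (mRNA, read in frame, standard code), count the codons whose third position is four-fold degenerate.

3

Codon 1 ACU (Thr): third position 4-fold.
Codon 2 AUC (Ile): third position 3-fold.
Codon 3 AGU (Ser): third position 2-fold.
Codon 4 UGG (Trp): third position 1-fold.
Codon 5 GUG (Val): third position 4-fold.
Codon 6 AAG (Lys): third position 2-fold.
Codon 7 GAG (Glu): third position 2-fold.
Codon 8 CGG (Arg): third position 4-fold.
Four-fold degenerate third positions: 3.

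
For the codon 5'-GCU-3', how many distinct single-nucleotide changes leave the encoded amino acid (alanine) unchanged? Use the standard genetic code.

Position 1: none → 0 synonymous.
Position 2: none → 0 synonymous.
Position 3: GCC, GCA, GCG → 3 synonymous.
Total: 0 + 0 + 3 = 3.

3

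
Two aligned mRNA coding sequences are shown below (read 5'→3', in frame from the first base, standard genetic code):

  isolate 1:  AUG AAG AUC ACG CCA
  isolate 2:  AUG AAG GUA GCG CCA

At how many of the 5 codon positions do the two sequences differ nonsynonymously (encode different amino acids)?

Codon 1: AUG Met / AUG Met — identical.
Codon 2: AAG Lys / AAG Lys — identical.
Codon 3: AUC Ile / GUA Val — nonsynonymous.
Codon 4: ACG Thr / GCG Ala — nonsynonymous.
Codon 5: CCA Pro / CCA Pro — identical.
Nonsynonymous differences: 2.

2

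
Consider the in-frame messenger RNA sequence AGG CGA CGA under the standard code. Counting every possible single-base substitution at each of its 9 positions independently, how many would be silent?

Codon 1 (AGG, Arg): 2 synonymous substitutions.
Codon 2 (CGA, Arg): 4 synonymous substitutions.
Codon 3 (CGA, Arg): 4 synonymous substitutions.
Total: 2 + 4 + 4 = 10.

10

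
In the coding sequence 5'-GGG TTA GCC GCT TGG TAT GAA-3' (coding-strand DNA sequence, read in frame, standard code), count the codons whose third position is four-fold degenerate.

Codon 1 GGG (Gly): third position 4-fold.
Codon 2 TTA (Leu): third position 2-fold.
Codon 3 GCC (Ala): third position 4-fold.
Codon 4 GCT (Ala): third position 4-fold.
Codon 5 TGG (Trp): third position 1-fold.
Codon 6 TAT (Tyr): third position 2-fold.
Codon 7 GAA (Glu): third position 2-fold.
Four-fold degenerate third positions: 3.

3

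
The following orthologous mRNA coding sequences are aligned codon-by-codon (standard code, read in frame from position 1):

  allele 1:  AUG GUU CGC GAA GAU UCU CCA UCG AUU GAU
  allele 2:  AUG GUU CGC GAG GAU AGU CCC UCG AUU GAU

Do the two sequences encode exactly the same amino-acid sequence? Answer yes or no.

Codon 1: AUG Met / AUG Met — identical.
Codon 2: GUU Val / GUU Val — identical.
Codon 3: CGC Arg / CGC Arg — identical.
Codon 4: GAA Glu / GAG Glu — synonymous.
Codon 5: GAU Asp / GAU Asp — identical.
Codon 6: UCU Ser / AGU Ser — synonymous.
Codon 7: CCA Pro / CCC Pro — synonymous.
Codon 8: UCG Ser / UCG Ser — identical.
Codon 9: AUU Ile / AUU Ile — identical.
Codon 10: GAU Asp / GAU Asp — identical.
Nonsynonymous differences: 0 → same protein.

yes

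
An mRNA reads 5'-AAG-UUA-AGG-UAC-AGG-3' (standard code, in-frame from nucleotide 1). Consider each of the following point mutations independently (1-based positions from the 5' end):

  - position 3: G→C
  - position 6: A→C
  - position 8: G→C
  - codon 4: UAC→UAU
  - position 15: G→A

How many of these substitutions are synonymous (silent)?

Codon 1: AAG (Lys) → AAC (Asn) — missense.
Codon 2: UUA (Leu) → UUC (Phe) — missense.
Codon 3: AGG (Arg) → ACG (Thr) — missense.
Codon 4: UAC (Tyr) → UAU (Tyr) — synonymous.
Codon 5: AGG (Arg) → AGA (Arg) — synonymous.
Synonymous: 2 of 5.

2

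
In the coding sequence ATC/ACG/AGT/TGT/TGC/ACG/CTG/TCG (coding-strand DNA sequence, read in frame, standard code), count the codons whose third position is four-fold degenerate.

Codon 1 ATC (Ile): third position 3-fold.
Codon 2 ACG (Thr): third position 4-fold.
Codon 3 AGT (Ser): third position 2-fold.
Codon 4 TGT (Cys): third position 2-fold.
Codon 5 TGC (Cys): third position 2-fold.
Codon 6 ACG (Thr): third position 4-fold.
Codon 7 CTG (Leu): third position 4-fold.
Codon 8 TCG (Ser): third position 4-fold.
Four-fold degenerate third positions: 4.

4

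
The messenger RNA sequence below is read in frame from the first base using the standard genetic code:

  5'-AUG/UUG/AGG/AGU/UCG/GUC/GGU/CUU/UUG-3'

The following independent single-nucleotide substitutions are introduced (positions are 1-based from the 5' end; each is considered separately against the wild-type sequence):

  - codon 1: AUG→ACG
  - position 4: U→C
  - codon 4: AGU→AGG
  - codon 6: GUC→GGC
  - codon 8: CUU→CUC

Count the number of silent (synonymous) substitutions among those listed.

2

Codon 1: AUG (Met) → ACG (Thr) — missense.
Codon 2: UUG (Leu) → CUG (Leu) — synonymous.
Codon 4: AGU (Ser) → AGG (Arg) — missense.
Codon 6: GUC (Val) → GGC (Gly) — missense.
Codon 8: CUU (Leu) → CUC (Leu) — synonymous.
Synonymous: 2 of 5.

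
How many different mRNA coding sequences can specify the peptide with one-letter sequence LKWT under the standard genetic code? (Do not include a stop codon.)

48

Leu: 6 codons.
Lys: 2 codons.
Trp: 1 codon.
Thr: 4 codons.
6 × 2 × 1 × 4 = 48.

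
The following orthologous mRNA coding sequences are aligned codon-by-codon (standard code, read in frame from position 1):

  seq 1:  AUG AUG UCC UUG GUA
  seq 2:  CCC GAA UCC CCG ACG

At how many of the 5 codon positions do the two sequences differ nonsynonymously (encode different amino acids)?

4

Codon 1: AUG Met / CCC Pro — nonsynonymous.
Codon 2: AUG Met / GAA Glu — nonsynonymous.
Codon 3: UCC Ser / UCC Ser — identical.
Codon 4: UUG Leu / CCG Pro — nonsynonymous.
Codon 5: GUA Val / ACG Thr — nonsynonymous.
Nonsynonymous differences: 4.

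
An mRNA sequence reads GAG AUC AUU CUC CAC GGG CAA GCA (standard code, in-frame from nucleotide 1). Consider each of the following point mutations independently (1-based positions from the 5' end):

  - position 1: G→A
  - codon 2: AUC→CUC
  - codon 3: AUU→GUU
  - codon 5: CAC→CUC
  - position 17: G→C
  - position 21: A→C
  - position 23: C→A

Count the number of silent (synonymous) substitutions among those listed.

0

Codon 1: GAG (Glu) → AAG (Lys) — missense.
Codon 2: AUC (Ile) → CUC (Leu) — missense.
Codon 3: AUU (Ile) → GUU (Val) — missense.
Codon 5: CAC (His) → CUC (Leu) — missense.
Codon 6: GGG (Gly) → GCG (Ala) — missense.
Codon 7: CAA (Gln) → CAC (His) — missense.
Codon 8: GCA (Ala) → GAA (Glu) — missense.
Synonymous: 0 of 7.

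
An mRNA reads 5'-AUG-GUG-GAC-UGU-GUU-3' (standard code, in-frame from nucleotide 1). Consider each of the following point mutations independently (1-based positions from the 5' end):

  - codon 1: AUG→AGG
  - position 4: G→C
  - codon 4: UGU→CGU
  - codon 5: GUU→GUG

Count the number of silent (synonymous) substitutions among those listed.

1

Codon 1: AUG (Met) → AGG (Arg) — missense.
Codon 2: GUG (Val) → CUG (Leu) — missense.
Codon 4: UGU (Cys) → CGU (Arg) — missense.
Codon 5: GUU (Val) → GUG (Val) — synonymous.
Synonymous: 1 of 4.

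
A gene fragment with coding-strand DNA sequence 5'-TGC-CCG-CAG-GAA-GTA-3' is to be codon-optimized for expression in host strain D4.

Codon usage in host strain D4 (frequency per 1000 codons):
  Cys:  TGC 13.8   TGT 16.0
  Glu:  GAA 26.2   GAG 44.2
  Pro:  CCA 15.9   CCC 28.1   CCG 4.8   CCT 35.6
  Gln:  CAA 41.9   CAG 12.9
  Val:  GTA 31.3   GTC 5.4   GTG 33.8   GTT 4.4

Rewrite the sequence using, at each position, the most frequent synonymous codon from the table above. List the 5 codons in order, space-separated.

Codon 1 (Cys): best is TGT at 16.0.
Codon 2 (Pro): best is CCT at 35.6.
Codon 3 (Gln): best is CAA at 41.9.
Codon 4 (Glu): best is GAG at 44.2.
Codon 5 (Val): best is GTG at 33.8.

TGT CCT CAA GAG GTG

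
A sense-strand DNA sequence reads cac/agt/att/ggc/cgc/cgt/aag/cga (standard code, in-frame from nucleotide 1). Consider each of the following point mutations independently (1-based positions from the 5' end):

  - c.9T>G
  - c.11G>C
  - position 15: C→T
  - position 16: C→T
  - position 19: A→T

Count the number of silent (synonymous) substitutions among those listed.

1

Codon 3: ATT (Ile) → ATG (Met) — missense.
Codon 4: GGC (Gly) → GCC (Ala) — missense.
Codon 5: CGC (Arg) → CGT (Arg) — synonymous.
Codon 6: CGT (Arg) → TGT (Cys) — missense.
Codon 7: AAG (Lys) → TAG (Stop) — nonsense.
Synonymous: 1 of 5.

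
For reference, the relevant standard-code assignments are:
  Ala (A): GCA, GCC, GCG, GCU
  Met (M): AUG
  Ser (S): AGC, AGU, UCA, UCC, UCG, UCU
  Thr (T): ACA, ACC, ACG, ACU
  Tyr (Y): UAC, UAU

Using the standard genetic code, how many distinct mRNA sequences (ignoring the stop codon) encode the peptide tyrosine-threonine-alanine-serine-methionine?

Tyr: 2 codons.
Thr: 4 codons.
Ala: 4 codons.
Ser: 6 codons.
Met: 1 codon.
2 × 4 × 4 × 6 × 1 = 192.

192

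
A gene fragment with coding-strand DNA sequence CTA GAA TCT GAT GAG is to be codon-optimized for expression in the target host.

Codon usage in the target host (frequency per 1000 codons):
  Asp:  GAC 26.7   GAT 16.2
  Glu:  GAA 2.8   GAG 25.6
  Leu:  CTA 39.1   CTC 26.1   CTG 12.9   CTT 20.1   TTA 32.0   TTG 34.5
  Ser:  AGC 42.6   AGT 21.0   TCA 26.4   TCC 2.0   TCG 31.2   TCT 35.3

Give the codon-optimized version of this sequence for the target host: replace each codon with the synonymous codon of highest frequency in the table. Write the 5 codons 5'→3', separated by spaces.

Codon 1 (Leu): best is CTA at 39.1.
Codon 2 (Glu): best is GAG at 25.6.
Codon 3 (Ser): best is AGC at 42.6.
Codon 4 (Asp): best is GAC at 26.7.
Codon 5 (Glu): best is GAG at 25.6.

CTA GAG AGC GAC GAG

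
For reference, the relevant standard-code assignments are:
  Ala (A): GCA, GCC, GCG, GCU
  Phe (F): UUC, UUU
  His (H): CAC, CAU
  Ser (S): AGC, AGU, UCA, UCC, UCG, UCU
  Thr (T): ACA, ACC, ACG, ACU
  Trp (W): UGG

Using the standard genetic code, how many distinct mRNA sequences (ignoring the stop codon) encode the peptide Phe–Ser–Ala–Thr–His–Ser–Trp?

2304

Phe: 2 codons.
Ser: 6 codons.
Ala: 4 codons.
Thr: 4 codons.
His: 2 codons.
Ser: 6 codons.
Trp: 1 codon.
2 × 6 × 4 × 4 × 2 × 6 × 1 = 2304.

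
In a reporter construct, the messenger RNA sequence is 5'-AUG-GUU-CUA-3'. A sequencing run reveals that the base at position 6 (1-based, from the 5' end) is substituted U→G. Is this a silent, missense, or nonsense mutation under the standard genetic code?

silent

Position 6 falls in codon 2: GUU → Val.
After the substitution the codon is GUG → Val.
Both encode Val, so the change is synonymous.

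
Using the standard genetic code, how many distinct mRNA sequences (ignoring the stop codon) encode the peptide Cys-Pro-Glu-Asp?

32

Cys: 2 codons.
Pro: 4 codons.
Glu: 2 codons.
Asp: 2 codons.
2 × 4 × 2 × 2 = 32.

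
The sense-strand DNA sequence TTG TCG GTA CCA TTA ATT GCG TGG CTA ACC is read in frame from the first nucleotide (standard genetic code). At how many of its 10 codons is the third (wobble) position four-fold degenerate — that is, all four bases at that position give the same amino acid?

Codon 1 TTG (Leu): third position 2-fold.
Codon 2 TCG (Ser): third position 4-fold.
Codon 3 GTA (Val): third position 4-fold.
Codon 4 CCA (Pro): third position 4-fold.
Codon 5 TTA (Leu): third position 2-fold.
Codon 6 ATT (Ile): third position 3-fold.
Codon 7 GCG (Ala): third position 4-fold.
Codon 8 TGG (Trp): third position 1-fold.
Codon 9 CTA (Leu): third position 4-fold.
Codon 10 ACC (Thr): third position 4-fold.
Four-fold degenerate third positions: 6.

6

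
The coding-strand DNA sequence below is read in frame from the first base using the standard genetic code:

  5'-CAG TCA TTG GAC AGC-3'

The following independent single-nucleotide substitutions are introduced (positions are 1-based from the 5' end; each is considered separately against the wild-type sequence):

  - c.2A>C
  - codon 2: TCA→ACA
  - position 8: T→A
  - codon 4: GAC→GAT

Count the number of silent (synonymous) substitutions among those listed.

1

Codon 1: CAG (Gln) → CCG (Pro) — missense.
Codon 2: TCA (Ser) → ACA (Thr) — missense.
Codon 3: TTG (Leu) → TAG (Stop) — nonsense.
Codon 4: GAC (Asp) → GAT (Asp) — synonymous.
Synonymous: 1 of 4.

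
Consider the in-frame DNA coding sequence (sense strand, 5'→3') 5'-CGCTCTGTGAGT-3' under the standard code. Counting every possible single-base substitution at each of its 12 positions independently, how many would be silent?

Codon 1 (CGC, Arg): 3 synonymous substitutions.
Codon 2 (TCT, Ser): 3 synonymous substitutions.
Codon 3 (GTG, Val): 3 synonymous substitutions.
Codon 4 (AGT, Ser): 1 synonymous substitution.
Total: 3 + 3 + 3 + 1 = 10.

10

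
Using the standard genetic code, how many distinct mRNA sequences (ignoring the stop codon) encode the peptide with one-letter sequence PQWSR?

288

Pro: 4 codons.
Gln: 2 codons.
Trp: 1 codon.
Ser: 6 codons.
Arg: 6 codons.
4 × 2 × 1 × 6 × 6 = 288.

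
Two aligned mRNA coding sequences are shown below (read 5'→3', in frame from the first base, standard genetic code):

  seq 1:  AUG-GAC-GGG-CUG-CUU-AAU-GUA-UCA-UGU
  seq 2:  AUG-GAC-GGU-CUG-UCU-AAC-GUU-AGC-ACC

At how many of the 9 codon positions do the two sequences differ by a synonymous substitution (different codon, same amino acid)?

Codon 1: AUG Met / AUG Met — identical.
Codon 2: GAC Asp / GAC Asp — identical.
Codon 3: GGG Gly / GGU Gly — synonymous.
Codon 4: CUG Leu / CUG Leu — identical.
Codon 5: CUU Leu / UCU Ser — nonsynonymous.
Codon 6: AAU Asn / AAC Asn — synonymous.
Codon 7: GUA Val / GUU Val — synonymous.
Codon 8: UCA Ser / AGC Ser — synonymous.
Codon 9: UGU Cys / ACC Thr — nonsynonymous.
Synonymous differences: 4.

4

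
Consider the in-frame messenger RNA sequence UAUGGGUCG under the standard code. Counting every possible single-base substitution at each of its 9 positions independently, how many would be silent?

Codon 1 (UAU, Tyr): 1 synonymous substitution.
Codon 2 (GGG, Gly): 3 synonymous substitutions.
Codon 3 (UCG, Ser): 3 synonymous substitutions.
Total: 1 + 3 + 3 = 7.

7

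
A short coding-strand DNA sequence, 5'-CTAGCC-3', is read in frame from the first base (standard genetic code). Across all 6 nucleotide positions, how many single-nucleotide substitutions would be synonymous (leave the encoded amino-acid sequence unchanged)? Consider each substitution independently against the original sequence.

Codon 1 (CTA, Leu): 4 synonymous substitutions.
Codon 2 (GCC, Ala): 3 synonymous substitutions.
Total: 4 + 3 = 7.

7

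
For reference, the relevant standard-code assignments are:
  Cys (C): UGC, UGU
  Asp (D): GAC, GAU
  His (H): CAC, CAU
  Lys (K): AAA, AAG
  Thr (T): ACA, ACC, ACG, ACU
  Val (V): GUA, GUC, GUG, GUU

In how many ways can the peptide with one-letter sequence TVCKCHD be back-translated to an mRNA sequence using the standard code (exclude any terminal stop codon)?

Thr: 4 codons.
Val: 4 codons.
Cys: 2 codons.
Lys: 2 codons.
Cys: 2 codons.
His: 2 codons.
Asp: 2 codons.
4 × 4 × 2 × 2 × 2 × 2 × 2 = 512.

512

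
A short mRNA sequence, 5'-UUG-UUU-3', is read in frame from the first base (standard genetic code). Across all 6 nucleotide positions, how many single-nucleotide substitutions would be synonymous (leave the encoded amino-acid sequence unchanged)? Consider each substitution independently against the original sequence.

Codon 1 (UUG, Leu): 2 synonymous substitutions.
Codon 2 (UUU, Phe): 1 synonymous substitution.
Total: 2 + 1 = 3.

3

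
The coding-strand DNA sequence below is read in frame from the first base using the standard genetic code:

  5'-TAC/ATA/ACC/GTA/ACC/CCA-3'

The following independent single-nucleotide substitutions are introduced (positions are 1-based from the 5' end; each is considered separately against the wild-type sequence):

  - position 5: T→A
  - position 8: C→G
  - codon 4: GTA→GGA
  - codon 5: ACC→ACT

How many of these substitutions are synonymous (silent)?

Codon 2: ATA (Ile) → AAA (Lys) — missense.
Codon 3: ACC (Thr) → AGC (Ser) — missense.
Codon 4: GTA (Val) → GGA (Gly) — missense.
Codon 5: ACC (Thr) → ACT (Thr) — synonymous.
Synonymous: 1 of 4.

1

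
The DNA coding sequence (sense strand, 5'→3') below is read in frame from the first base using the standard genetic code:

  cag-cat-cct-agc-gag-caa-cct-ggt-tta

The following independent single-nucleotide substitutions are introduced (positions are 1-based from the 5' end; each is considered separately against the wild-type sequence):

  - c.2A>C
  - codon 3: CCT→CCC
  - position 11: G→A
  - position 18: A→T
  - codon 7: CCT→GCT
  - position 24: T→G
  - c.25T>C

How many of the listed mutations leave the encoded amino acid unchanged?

Codon 1: CAG (Gln) → CCG (Pro) — missense.
Codon 3: CCT (Pro) → CCC (Pro) — synonymous.
Codon 4: AGC (Ser) → AAC (Asn) — missense.
Codon 6: CAA (Gln) → CAT (His) — missense.
Codon 7: CCT (Pro) → GCT (Ala) — missense.
Codon 8: GGT (Gly) → GGG (Gly) — synonymous.
Codon 9: TTA (Leu) → CTA (Leu) — synonymous.
Synonymous: 3 of 7.

3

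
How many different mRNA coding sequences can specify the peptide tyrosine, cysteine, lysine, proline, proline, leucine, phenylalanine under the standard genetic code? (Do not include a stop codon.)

1536

Tyr: 2 codons.
Cys: 2 codons.
Lys: 2 codons.
Pro: 4 codons.
Pro: 4 codons.
Leu: 6 codons.
Phe: 2 codons.
2 × 2 × 2 × 4 × 4 × 6 × 2 = 1536.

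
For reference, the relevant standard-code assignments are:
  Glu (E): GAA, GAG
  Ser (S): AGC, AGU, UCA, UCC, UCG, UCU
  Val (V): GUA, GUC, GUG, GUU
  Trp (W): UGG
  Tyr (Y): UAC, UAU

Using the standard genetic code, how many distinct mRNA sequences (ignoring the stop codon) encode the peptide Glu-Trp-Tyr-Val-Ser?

Glu: 2 codons.
Trp: 1 codon.
Tyr: 2 codons.
Val: 4 codons.
Ser: 6 codons.
2 × 1 × 2 × 4 × 6 = 96.

96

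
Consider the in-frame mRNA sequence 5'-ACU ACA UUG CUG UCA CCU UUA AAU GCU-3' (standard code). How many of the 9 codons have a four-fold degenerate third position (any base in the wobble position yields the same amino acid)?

6

Codon 1 ACU (Thr): third position 4-fold.
Codon 2 ACA (Thr): third position 4-fold.
Codon 3 UUG (Leu): third position 2-fold.
Codon 4 CUG (Leu): third position 4-fold.
Codon 5 UCA (Ser): third position 4-fold.
Codon 6 CCU (Pro): third position 4-fold.
Codon 7 UUA (Leu): third position 2-fold.
Codon 8 AAU (Asn): third position 2-fold.
Codon 9 GCU (Ala): third position 4-fold.
Four-fold degenerate third positions: 6.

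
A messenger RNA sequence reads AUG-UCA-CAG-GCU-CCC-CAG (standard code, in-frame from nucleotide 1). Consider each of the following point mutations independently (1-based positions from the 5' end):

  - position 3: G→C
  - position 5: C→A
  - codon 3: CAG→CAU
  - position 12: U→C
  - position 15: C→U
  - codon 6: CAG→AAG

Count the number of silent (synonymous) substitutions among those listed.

Codon 1: AUG (Met) → AUC (Ile) — missense.
Codon 2: UCA (Ser) → UAA (Stop) — nonsense.
Codon 3: CAG (Gln) → CAU (His) — missense.
Codon 4: GCU (Ala) → GCC (Ala) — synonymous.
Codon 5: CCC (Pro) → CCU (Pro) — synonymous.
Codon 6: CAG (Gln) → AAG (Lys) — missense.
Synonymous: 2 of 6.

2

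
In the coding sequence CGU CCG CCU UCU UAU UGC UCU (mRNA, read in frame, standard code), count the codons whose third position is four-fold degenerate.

Codon 1 CGU (Arg): third position 4-fold.
Codon 2 CCG (Pro): third position 4-fold.
Codon 3 CCU (Pro): third position 4-fold.
Codon 4 UCU (Ser): third position 4-fold.
Codon 5 UAU (Tyr): third position 2-fold.
Codon 6 UGC (Cys): third position 2-fold.
Codon 7 UCU (Ser): third position 4-fold.
Four-fold degenerate third positions: 5.

5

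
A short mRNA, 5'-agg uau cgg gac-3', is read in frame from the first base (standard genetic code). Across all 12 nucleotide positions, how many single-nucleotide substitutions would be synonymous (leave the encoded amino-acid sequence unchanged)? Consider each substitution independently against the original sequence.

Codon 1 (AGG, Arg): 2 synonymous substitutions.
Codon 2 (UAU, Tyr): 1 synonymous substitution.
Codon 3 (CGG, Arg): 4 synonymous substitutions.
Codon 4 (GAC, Asp): 1 synonymous substitution.
Total: 2 + 1 + 4 + 1 = 8.

8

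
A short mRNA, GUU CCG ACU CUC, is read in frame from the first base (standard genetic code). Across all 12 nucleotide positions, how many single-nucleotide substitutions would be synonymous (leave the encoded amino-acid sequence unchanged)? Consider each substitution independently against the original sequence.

Codon 1 (GUU, Val): 3 synonymous substitutions.
Codon 2 (CCG, Pro): 3 synonymous substitutions.
Codon 3 (ACU, Thr): 3 synonymous substitutions.
Codon 4 (CUC, Leu): 3 synonymous substitutions.
Total: 3 + 3 + 3 + 3 = 12.

12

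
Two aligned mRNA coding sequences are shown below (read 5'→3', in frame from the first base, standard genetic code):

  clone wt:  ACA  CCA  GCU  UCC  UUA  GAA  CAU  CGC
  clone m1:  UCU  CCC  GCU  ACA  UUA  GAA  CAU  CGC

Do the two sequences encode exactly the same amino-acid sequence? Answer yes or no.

Codon 1: ACA Thr / UCU Ser — nonsynonymous.
Codon 2: CCA Pro / CCC Pro — synonymous.
Codon 3: GCU Ala / GCU Ala — identical.
Codon 4: UCC Ser / ACA Thr — nonsynonymous.
Codon 5: UUA Leu / UUA Leu — identical.
Codon 6: GAA Glu / GAA Glu — identical.
Codon 7: CAU His / CAU His — identical.
Codon 8: CGC Arg / CGC Arg — identical.
Nonsynonymous differences: 2 → different protein.

no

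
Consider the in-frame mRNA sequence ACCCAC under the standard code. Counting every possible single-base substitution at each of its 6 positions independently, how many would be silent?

Codon 1 (ACC, Thr): 3 synonymous substitutions.
Codon 2 (CAC, His): 1 synonymous substitution.
Total: 3 + 1 = 4.

4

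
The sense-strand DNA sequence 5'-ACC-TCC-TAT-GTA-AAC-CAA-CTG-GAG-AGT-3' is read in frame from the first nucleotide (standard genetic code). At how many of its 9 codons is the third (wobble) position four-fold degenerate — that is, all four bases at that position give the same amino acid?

Codon 1 ACC (Thr): third position 4-fold.
Codon 2 TCC (Ser): third position 4-fold.
Codon 3 TAT (Tyr): third position 2-fold.
Codon 4 GTA (Val): third position 4-fold.
Codon 5 AAC (Asn): third position 2-fold.
Codon 6 CAA (Gln): third position 2-fold.
Codon 7 CTG (Leu): third position 4-fold.
Codon 8 GAG (Glu): third position 2-fold.
Codon 9 AGT (Ser): third position 2-fold.
Four-fold degenerate third positions: 4.

4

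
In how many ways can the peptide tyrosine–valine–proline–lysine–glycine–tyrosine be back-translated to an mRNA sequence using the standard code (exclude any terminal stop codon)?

512

Tyr: 2 codons.
Val: 4 codons.
Pro: 4 codons.
Lys: 2 codons.
Gly: 4 codons.
Tyr: 2 codons.
2 × 4 × 4 × 2 × 4 × 2 = 512.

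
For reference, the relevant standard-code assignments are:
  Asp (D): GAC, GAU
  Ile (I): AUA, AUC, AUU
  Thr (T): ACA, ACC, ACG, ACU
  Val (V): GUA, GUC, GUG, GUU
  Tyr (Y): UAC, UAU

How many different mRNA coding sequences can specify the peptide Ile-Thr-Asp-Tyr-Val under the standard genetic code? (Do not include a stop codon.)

192

Ile: 3 codons.
Thr: 4 codons.
Asp: 2 codons.
Tyr: 2 codons.
Val: 4 codons.
3 × 4 × 2 × 2 × 4 = 192.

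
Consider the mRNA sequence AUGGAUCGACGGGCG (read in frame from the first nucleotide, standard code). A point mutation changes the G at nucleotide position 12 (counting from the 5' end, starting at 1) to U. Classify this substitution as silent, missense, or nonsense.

silent

Position 12 falls in codon 4: CGG → Arg.
After the substitution the codon is CGU → Arg.
Both encode Arg, so the change is synonymous.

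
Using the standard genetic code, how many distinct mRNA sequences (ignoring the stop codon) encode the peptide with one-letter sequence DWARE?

96

Asp: 2 codons.
Trp: 1 codon.
Ala: 4 codons.
Arg: 6 codons.
Glu: 2 codons.
2 × 1 × 4 × 6 × 2 = 96.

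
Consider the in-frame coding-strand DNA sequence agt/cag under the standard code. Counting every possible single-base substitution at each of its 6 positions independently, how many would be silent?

2

Codon 1 (AGT, Ser): 1 synonymous substitution.
Codon 2 (CAG, Gln): 1 synonymous substitution.
Total: 1 + 1 = 2.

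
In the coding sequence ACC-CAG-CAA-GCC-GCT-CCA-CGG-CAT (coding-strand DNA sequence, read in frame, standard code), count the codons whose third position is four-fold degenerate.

Codon 1 ACC (Thr): third position 4-fold.
Codon 2 CAG (Gln): third position 2-fold.
Codon 3 CAA (Gln): third position 2-fold.
Codon 4 GCC (Ala): third position 4-fold.
Codon 5 GCT (Ala): third position 4-fold.
Codon 6 CCA (Pro): third position 4-fold.
Codon 7 CGG (Arg): third position 4-fold.
Codon 8 CAT (His): third position 2-fold.
Four-fold degenerate third positions: 5.

5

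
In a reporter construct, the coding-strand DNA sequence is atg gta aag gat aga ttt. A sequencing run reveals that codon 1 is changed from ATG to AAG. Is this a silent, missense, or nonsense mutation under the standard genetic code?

missense

Position 2 falls in codon 1: ATG → Met.
After the substitution the codon is AAG → Lys.
Met ≠ Lys, so this is a missense mutation.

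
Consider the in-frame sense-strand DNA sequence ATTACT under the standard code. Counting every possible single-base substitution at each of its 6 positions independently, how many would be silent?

5

Codon 1 (ATT, Ile): 2 synonymous substitutions.
Codon 2 (ACT, Thr): 3 synonymous substitutions.
Total: 2 + 3 = 5.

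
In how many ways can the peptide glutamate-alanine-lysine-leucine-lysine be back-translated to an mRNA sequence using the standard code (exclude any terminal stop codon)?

Glu: 2 codons.
Ala: 4 codons.
Lys: 2 codons.
Leu: 6 codons.
Lys: 2 codons.
2 × 4 × 2 × 6 × 2 = 192.

192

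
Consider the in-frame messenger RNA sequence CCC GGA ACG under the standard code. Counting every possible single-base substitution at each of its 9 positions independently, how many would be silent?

Codon 1 (CCC, Pro): 3 synonymous substitutions.
Codon 2 (GGA, Gly): 3 synonymous substitutions.
Codon 3 (ACG, Thr): 3 synonymous substitutions.
Total: 3 + 3 + 3 = 9.

9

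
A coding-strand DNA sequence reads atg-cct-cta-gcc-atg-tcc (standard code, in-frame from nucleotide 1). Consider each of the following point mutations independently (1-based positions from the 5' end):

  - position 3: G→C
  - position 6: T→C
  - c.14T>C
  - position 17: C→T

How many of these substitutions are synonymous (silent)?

1

Codon 1: ATG (Met) → ATC (Ile) — missense.
Codon 2: CCT (Pro) → CCC (Pro) — synonymous.
Codon 5: ATG (Met) → ACG (Thr) — missense.
Codon 6: TCC (Ser) → TTC (Phe) — missense.
Synonymous: 1 of 4.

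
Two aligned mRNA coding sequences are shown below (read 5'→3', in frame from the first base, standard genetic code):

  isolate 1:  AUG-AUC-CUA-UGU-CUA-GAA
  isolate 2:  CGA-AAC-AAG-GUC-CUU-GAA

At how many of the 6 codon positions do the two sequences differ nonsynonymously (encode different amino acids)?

Codon 1: AUG Met / CGA Arg — nonsynonymous.
Codon 2: AUC Ile / AAC Asn — nonsynonymous.
Codon 3: CUA Leu / AAG Lys — nonsynonymous.
Codon 4: UGU Cys / GUC Val — nonsynonymous.
Codon 5: CUA Leu / CUU Leu — synonymous.
Codon 6: GAA Glu / GAA Glu — identical.
Nonsynonymous differences: 4.

4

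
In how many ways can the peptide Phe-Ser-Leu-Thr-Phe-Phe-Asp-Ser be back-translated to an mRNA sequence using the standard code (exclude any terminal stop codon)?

13824

Phe: 2 codons.
Ser: 6 codons.
Leu: 6 codons.
Thr: 4 codons.
Phe: 2 codons.
Phe: 2 codons.
Asp: 2 codons.
Ser: 6 codons.
2 × 6 × 6 × 4 × 2 × 2 × 2 × 6 = 13824.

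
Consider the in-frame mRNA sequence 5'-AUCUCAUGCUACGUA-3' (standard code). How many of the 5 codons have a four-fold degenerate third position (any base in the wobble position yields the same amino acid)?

2

Codon 1 AUC (Ile): third position 3-fold.
Codon 2 UCA (Ser): third position 4-fold.
Codon 3 UGC (Cys): third position 2-fold.
Codon 4 UAC (Tyr): third position 2-fold.
Codon 5 GUA (Val): third position 4-fold.
Four-fold degenerate third positions: 2.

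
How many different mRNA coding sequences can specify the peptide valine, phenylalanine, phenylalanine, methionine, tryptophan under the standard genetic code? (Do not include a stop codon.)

Val: 4 codons.
Phe: 2 codons.
Phe: 2 codons.
Met: 1 codon.
Trp: 1 codon.
4 × 2 × 2 × 1 × 1 = 16.

16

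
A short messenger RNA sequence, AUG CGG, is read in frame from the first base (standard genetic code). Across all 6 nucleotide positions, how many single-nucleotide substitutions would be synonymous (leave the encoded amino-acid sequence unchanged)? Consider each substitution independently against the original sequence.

Codon 1 (AUG, Met): 0 synonymous substitutions.
Codon 2 (CGG, Arg): 4 synonymous substitutions.
Total: 0 + 4 = 4.

4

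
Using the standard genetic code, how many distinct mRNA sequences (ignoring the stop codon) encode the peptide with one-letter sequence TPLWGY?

Thr: 4 codons.
Pro: 4 codons.
Leu: 6 codons.
Trp: 1 codon.
Gly: 4 codons.
Tyr: 2 codons.
4 × 4 × 6 × 1 × 4 × 2 = 768.

768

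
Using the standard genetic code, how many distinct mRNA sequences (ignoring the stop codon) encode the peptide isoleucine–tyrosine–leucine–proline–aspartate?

288

Ile: 3 codons.
Tyr: 2 codons.
Leu: 6 codons.
Pro: 4 codons.
Asp: 2 codons.
3 × 2 × 6 × 4 × 2 = 288.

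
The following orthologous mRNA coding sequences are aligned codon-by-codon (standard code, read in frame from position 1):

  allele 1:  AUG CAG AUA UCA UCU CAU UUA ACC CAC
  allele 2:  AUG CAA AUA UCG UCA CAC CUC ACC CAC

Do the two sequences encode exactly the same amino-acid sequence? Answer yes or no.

Codon 1: AUG Met / AUG Met — identical.
Codon 2: CAG Gln / CAA Gln — synonymous.
Codon 3: AUA Ile / AUA Ile — identical.
Codon 4: UCA Ser / UCG Ser — synonymous.
Codon 5: UCU Ser / UCA Ser — synonymous.
Codon 6: CAU His / CAC His — synonymous.
Codon 7: UUA Leu / CUC Leu — synonymous.
Codon 8: ACC Thr / ACC Thr — identical.
Codon 9: CAC His / CAC His — identical.
Nonsynonymous differences: 0 → same protein.

yes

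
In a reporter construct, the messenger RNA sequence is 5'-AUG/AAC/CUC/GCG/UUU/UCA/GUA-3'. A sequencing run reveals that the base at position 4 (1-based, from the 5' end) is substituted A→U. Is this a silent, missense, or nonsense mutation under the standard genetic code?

missense

Position 4 falls in codon 2: AAC → Asn.
After the substitution the codon is UAC → Tyr.
Asn ≠ Tyr, so this is a missense mutation.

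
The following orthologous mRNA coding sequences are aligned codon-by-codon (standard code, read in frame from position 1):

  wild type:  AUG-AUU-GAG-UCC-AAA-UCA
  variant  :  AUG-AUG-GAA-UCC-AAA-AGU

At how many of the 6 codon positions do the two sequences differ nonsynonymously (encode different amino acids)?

Codon 1: AUG Met / AUG Met — identical.
Codon 2: AUU Ile / AUG Met — nonsynonymous.
Codon 3: GAG Glu / GAA Glu — synonymous.
Codon 4: UCC Ser / UCC Ser — identical.
Codon 5: AAA Lys / AAA Lys — identical.
Codon 6: UCA Ser / AGU Ser — synonymous.
Nonsynonymous differences: 1.

1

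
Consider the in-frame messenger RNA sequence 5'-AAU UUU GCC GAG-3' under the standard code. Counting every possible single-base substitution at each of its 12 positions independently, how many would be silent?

6

Codon 1 (AAU, Asn): 1 synonymous substitution.
Codon 2 (UUU, Phe): 1 synonymous substitution.
Codon 3 (GCC, Ala): 3 synonymous substitutions.
Codon 4 (GAG, Glu): 1 synonymous substitution.
Total: 1 + 1 + 3 + 1 = 6.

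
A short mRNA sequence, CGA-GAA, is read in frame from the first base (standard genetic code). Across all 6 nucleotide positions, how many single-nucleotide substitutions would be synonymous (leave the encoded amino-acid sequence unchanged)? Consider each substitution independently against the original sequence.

5

Codon 1 (CGA, Arg): 4 synonymous substitutions.
Codon 2 (GAA, Glu): 1 synonymous substitution.
Total: 4 + 1 = 5.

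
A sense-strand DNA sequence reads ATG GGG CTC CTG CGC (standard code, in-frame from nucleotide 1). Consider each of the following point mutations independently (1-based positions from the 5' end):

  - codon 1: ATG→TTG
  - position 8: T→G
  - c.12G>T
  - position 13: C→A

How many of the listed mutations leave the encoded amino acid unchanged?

1

Codon 1: ATG (Met) → TTG (Leu) — missense.
Codon 3: CTC (Leu) → CGC (Arg) — missense.
Codon 4: CTG (Leu) → CTT (Leu) — synonymous.
Codon 5: CGC (Arg) → AGC (Ser) — missense.
Synonymous: 1 of 4.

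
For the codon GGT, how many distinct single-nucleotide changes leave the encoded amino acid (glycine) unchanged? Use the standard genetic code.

Position 1: none → 0 synonymous.
Position 2: none → 0 synonymous.
Position 3: GGC, GGA, GGG → 3 synonymous.
Total: 0 + 0 + 3 = 3.

3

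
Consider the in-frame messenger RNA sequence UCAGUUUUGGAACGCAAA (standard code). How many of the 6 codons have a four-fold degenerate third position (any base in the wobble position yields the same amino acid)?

Codon 1 UCA (Ser): third position 4-fold.
Codon 2 GUU (Val): third position 4-fold.
Codon 3 UUG (Leu): third position 2-fold.
Codon 4 GAA (Glu): third position 2-fold.
Codon 5 CGC (Arg): third position 4-fold.
Codon 6 AAA (Lys): third position 2-fold.
Four-fold degenerate third positions: 3.

3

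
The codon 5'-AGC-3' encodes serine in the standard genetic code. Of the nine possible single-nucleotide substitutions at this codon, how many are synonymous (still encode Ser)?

Position 1: none → 0 synonymous.
Position 2: none → 0 synonymous.
Position 3: AGT → 1 synonymous.
Total: 0 + 0 + 1 = 1.

1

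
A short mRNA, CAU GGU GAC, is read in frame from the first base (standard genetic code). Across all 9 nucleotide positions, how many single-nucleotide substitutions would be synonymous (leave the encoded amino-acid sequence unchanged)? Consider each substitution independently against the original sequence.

5

Codon 1 (CAU, His): 1 synonymous substitution.
Codon 2 (GGU, Gly): 3 synonymous substitutions.
Codon 3 (GAC, Asp): 1 synonymous substitution.
Total: 1 + 3 + 1 = 5.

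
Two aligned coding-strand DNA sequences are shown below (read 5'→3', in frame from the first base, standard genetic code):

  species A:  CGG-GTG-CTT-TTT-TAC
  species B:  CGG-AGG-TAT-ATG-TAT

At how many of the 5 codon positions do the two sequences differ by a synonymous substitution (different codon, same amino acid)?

Codon 1: CGG Arg / CGG Arg — identical.
Codon 2: GTG Val / AGG Arg — nonsynonymous.
Codon 3: CTT Leu / TAT Tyr — nonsynonymous.
Codon 4: TTT Phe / ATG Met — nonsynonymous.
Codon 5: TAC Tyr / TAT Tyr — synonymous.
Synonymous differences: 1.

1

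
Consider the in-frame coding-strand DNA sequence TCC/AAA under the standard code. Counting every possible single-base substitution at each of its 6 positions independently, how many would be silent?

4

Codon 1 (TCC, Ser): 3 synonymous substitutions.
Codon 2 (AAA, Lys): 1 synonymous substitution.
Total: 3 + 1 = 4.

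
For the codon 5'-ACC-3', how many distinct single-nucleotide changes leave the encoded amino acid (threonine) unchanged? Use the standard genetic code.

Position 1: none → 0 synonymous.
Position 2: none → 0 synonymous.
Position 3: ACT, ACA, ACG → 3 synonymous.
Total: 0 + 0 + 3 = 3.

3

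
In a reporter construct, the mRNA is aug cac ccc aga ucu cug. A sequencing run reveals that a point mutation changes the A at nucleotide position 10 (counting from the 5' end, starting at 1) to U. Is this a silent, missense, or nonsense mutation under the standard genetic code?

Position 10 falls in codon 4: AGA → Arg.
After the substitution the codon is UGA → Stop.
The new codon is a stop codon, so this is a nonsense mutation.

nonsense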